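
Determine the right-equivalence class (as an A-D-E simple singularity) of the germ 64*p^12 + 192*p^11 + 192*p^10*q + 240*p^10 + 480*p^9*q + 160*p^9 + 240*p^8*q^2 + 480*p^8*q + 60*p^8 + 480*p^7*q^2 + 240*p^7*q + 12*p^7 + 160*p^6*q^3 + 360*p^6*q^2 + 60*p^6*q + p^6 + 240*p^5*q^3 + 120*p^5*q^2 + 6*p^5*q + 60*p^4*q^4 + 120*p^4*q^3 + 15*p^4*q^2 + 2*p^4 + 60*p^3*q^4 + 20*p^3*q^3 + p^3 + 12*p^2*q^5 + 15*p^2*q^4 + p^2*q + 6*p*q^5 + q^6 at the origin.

The Hessian of f at 0 is [[0, 0], [0, 0]] with rank 0, so corank 2. A Groebner basis of the Jacobian ideal J(f) in C{p,q} is {-p*q/6 + q^5, p*q^2, p^2 + p*q}; counting standard monomials gives mu = 7. Corank 2; j^3 = p^2*(p + q) has shape L^2 M (L != M), so D-series; mu = 7 gives D_7.

D_{7}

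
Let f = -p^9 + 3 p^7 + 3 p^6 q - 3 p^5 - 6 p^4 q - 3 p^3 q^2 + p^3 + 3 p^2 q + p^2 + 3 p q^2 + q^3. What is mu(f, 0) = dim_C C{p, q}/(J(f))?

The Hessian of f at 0 has rank 1. Corank 1: A-series; mu = 2 gives A_2.

2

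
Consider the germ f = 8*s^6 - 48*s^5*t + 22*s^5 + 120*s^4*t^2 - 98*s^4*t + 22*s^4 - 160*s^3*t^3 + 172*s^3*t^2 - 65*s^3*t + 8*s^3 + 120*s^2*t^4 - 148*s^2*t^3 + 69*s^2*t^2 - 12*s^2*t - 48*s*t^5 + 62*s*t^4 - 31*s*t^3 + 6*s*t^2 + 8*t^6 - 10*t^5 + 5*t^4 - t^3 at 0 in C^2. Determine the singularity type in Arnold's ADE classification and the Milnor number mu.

Type E7, Milnor number mu = 7.

The Hessian of f at 0 has rank 0. Corank 2; j^3 = (2*s - t)^3 is a perfect cube, so E-series; the 4-jet and mu = 7 give E_7.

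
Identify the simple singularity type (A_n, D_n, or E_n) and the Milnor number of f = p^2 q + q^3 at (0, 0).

The Hessian of f at 0 has rank 0. Corank 2; j^3 = q*(p^2 + q^2) splits into three distinct lines over C (the quadratic factor has nonzero discriminant), so D_4.

Type D_4, Milnor number mu = 4.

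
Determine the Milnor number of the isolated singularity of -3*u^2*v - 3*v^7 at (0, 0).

8

The Hessian of f at 0 has rank 0. Corank 2; j^3 = -3*u^2*v has shape L^2 M (L != M), so D-series; mu = 8 gives D_8.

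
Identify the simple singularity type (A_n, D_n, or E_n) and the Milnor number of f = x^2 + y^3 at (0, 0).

Type A2, Milnor number mu = 2.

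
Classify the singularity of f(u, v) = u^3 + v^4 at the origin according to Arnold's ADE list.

E_{6}

The Hessian of f at 0 is [[0, 0], [0, 0]] with rank 0, so corank 2. A Groebner basis of the Jacobian ideal J(f) in C{u,v} is {v^3, u^2}; counting standard monomials gives mu = 6. Corank 2; j^3 = u^3 is a perfect cube, so E-series; the 4-jet and mu = 6 give E_6.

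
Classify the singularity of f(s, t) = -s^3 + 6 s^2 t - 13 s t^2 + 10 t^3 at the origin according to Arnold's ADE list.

The Hessian of f at 0 is [[0, 0], [0, 0]] with rank 0, so corank 2. A Groebner basis of the Jacobian ideal J(f) in C{s,t} is {t^3, s^2 - 11*t^2/3, s*t - 2*t^2}; counting standard monomials gives mu = 4. Corank 2; j^3 = -(s - 2*t)*(s^2 - 4*s*t + 5*t^2) splits into three distinct lines over C (the quadratic factor has nonzero discriminant), so D_4.

D4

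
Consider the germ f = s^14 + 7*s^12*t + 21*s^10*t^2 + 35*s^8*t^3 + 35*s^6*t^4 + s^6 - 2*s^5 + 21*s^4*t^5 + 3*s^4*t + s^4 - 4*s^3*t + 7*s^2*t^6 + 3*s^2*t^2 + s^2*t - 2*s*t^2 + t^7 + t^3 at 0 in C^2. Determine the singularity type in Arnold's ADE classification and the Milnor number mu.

Type D_8, Milnor number mu = 8.

The Hessian of f at 0 has rank 0. Corank 2; j^3 = t*(s - t)^2 has shape L^2 M (L != M), so D-series; mu = 8 gives D_8.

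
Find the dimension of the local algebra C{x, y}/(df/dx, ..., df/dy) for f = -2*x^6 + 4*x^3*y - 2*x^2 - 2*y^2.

The Hessian of f at 0 has rank 2. Corank 0: nondegenerate Morse point, so A_1.

1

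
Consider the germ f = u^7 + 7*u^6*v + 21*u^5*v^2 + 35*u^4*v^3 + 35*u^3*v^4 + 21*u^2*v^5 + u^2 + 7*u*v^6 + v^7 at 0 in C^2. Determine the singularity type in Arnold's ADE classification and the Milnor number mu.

Type A_6, Milnor number mu = 6.

The Hessian of f at 0 has rank 1. Corank 1: A-series; mu = 6 gives A_6.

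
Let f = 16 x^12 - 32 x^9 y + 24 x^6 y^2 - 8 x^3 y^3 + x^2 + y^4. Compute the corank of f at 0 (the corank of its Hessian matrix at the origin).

Hessian at 0 has rank 1.

1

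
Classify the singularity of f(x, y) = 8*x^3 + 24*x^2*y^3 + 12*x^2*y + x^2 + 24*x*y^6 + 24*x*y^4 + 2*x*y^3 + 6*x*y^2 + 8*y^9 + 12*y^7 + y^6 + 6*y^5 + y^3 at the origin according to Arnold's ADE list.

A_{2}

The Hessian of f at 0 is [[2, 0], [0, 0]] with rank 1, so corank 1. A Groebner basis of the Jacobian ideal J(f) in C{x,y} is {y^2, x}; counting standard monomials gives mu = 2. Corank 1: A-series; mu = 2 gives A_2.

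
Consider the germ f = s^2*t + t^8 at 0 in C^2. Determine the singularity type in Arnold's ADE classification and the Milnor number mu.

Type D_{9}, Milnor number mu = 9.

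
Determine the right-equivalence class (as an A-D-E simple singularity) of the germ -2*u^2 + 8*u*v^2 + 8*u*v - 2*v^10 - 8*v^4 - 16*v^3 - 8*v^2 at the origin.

A_{9}

The Hessian of f at 0 is [[-4, 8], [8, -16]] with rank 1, so corank 1. A Groebner basis of the Jacobian ideal J(f) in C{u,v} is {u^5 - 20*u^4 + 120*u^3*v - 140*u^3 + 432*u^2*v - 184*u^2 + 432*u*v - 64*u + 128*v, u^4*v - 4*u^4 + 20*u^3*v - 20*u^3 + 60*u^2*v - 24*u^2 + 56*u*v - 8*u + 16*v, -u/2 + v^2 + v}; counting standard monomials gives mu = 9. Corank 1: A-series; mu = 9 gives A_9.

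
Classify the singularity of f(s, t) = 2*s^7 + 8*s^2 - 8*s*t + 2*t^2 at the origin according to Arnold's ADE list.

The Hessian of f at 0 is [[16, -8], [-8, 4]] with rank 1, so corank 1. A Groebner basis of the Jacobian ideal J(f) in C{s,t} is {t^6, s - t/2}; counting standard monomials gives mu = 6. Corank 1: A-series; mu = 6 gives A_6.

A_{6}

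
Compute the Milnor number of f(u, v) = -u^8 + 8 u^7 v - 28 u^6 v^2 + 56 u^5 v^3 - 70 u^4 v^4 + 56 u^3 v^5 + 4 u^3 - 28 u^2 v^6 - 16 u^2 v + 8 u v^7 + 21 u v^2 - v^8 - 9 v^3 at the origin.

9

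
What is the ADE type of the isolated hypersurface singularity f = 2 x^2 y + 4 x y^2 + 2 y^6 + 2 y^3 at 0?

D_7

The Hessian of f at 0 has rank 0. Corank 2; j^3 = 2*y*(x + y)^2 has shape L^2 M (L != M), so D-series; mu = 7 gives D_7.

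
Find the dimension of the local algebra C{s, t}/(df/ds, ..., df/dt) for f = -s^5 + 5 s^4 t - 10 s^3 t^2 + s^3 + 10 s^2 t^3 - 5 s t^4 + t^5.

The Hessian of f at 0 has rank 0. Corank 2; j^3 = s^3 is a perfect cube, so E-series; the 5-jet and mu = 8 give E_8.

8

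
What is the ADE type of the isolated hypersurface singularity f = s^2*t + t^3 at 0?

D_4

The Hessian of f at 0 has rank 0. Corank 2; j^3 = t*(s^2 + t^2) splits into three distinct lines over C (the quadratic factor has nonzero discriminant), so D_4.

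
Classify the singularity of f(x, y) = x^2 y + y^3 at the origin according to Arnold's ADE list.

D_4

The Hessian of f at 0 has rank 0. Corank 2; j^3 = y*(x^2 + y^2) splits into three distinct lines over C (the quadratic factor has nonzero discriminant), so D_4.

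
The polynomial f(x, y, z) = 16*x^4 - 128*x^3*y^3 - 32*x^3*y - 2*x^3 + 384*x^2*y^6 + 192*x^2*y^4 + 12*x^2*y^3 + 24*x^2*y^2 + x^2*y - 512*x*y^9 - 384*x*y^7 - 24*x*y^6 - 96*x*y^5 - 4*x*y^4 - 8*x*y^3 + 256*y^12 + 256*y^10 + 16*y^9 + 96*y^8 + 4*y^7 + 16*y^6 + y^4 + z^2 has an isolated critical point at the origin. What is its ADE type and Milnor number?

Type D_5, Milnor number mu = 5.

The Hessian of f at 0 has rank 1. Corank 2; j^3 = -x^2*(2*x - y) has shape L^2 M (L != M), so D-series; mu = 5 gives D_5.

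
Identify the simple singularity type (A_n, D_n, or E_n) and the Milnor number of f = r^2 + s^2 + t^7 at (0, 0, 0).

The Hessian of f at 0 has rank 2. Corank 1: A-series; mu = 6 gives A_6.

Type A_{6}, Milnor number mu = 6.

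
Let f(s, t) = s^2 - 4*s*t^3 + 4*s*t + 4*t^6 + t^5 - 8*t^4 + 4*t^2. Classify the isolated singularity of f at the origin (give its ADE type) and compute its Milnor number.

Type A4, Milnor number mu = 4.

The Hessian of f at 0 is [[2, 4], [4, 8]] with rank 1, so corank 1. A Groebner basis of the Jacobian ideal J(f) in C{s,t} is {-s/2 + t^3 - t, s^2 - 4*t^2, s*t + 2*t^2}; counting standard monomials gives mu = 4. Corank 1: A-series; mu = 4 gives A_4.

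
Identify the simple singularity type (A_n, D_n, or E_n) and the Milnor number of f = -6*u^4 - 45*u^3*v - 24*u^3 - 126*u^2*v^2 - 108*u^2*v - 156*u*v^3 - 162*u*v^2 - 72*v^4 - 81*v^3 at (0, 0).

Type E_{7}, Milnor number mu = 7.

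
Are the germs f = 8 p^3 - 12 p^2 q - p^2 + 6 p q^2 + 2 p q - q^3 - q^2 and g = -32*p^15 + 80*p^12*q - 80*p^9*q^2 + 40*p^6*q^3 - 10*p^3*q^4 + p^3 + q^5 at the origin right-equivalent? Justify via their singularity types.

The Hessian of f at 0 has rank 1. Corank 1: A-series; mu = 2 gives A_2. The Hessian of g at 0 has rank 0. Corank 2; j^3 = p^3 is a perfect cube, so E-series; the 5-jet and mu = 8 give E_8. f is A_2 but g is E_8, hence not right-equivalent.

No.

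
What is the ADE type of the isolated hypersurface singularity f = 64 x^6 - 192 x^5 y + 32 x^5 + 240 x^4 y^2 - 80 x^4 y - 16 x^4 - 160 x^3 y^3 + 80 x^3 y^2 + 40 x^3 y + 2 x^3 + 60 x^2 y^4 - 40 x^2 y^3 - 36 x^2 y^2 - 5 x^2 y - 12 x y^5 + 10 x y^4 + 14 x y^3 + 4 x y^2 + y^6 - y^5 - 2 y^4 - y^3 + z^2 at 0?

D7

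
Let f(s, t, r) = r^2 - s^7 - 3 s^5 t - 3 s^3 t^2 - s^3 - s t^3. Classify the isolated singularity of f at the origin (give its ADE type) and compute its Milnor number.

The Hessian of f at 0 has rank 1. Corank 2; j^3 = -s^3 is a perfect cube, so E-series; the 4-jet and mu = 7 give E_7.

Type E_{7}, Milnor number mu = 7.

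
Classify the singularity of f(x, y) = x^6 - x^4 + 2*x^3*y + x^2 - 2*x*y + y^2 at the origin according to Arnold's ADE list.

A_3

The Hessian of f at 0 has rank 1. Corank 1: A-series; mu = 3 gives A_3.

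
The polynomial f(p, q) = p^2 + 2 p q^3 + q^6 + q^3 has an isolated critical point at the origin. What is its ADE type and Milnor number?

Type A_2, Milnor number mu = 2.

The Hessian of f at 0 is [[2, 0], [0, 0]] with rank 1, so corank 1. A Groebner basis of the Jacobian ideal J(f) in C{p,q} is {q^2, p}; counting standard monomials gives mu = 2. Corank 1: A-series; mu = 2 gives A_2.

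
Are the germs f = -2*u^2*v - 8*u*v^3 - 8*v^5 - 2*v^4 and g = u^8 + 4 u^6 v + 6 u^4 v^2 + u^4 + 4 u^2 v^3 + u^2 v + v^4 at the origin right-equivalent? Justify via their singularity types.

Yes.

The Hessian of f at 0 is [[0, 0], [0, 0]] with rank 0, so corank 2. A Groebner basis of the Jacobian ideal J(f) in C{u,v} is {u*v^2, u*v/2 + v^3, u^2 - 2*u*v}; counting standard monomials gives mu = 5. Corank 2; j^3 = -2*u^2*v has shape L^2 M (L != M), so D-series; mu = 5 gives D_5. The Hessian of g at 0 is [[0, 0], [0, 0]] with rank 0, so corank 2. A Groebner basis of the Jacobian ideal J(g) in C{u,v} is {u^3, u^2/4 + v^3, u*v}; counting standard monomials gives mu = 5. Corank 2; j^3 = u^2*v has shape L^2 M (L != M), so D-series; mu = 5 gives D_5. Both have type D_5, hence right-equivalent.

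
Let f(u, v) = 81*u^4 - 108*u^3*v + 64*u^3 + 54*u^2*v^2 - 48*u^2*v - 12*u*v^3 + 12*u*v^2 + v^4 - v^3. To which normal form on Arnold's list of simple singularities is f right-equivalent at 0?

The Hessian of f at 0 has rank 0. Corank 2; j^3 = (4*u - v)^3 is a perfect cube, so E-series; the 4-jet and mu = 6 give E_6.

E6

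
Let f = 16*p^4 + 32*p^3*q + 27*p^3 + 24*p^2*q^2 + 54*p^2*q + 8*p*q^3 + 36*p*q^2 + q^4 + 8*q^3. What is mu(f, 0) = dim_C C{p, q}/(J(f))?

The Hessian of f at 0 is [[0, 0], [0, 0]] with rank 0, so corank 2. A Groebner basis of the Jacobian ideal J(f) in C{p,q} is {q^4, p*q^2 + 11*q^3/18, p^2 + 4*p*q/3 + 4*q^2/9}; counting standard monomials gives mu = 6. Corank 2; j^3 = (3*p + 2*q)^3 is a perfect cube, so E-series; the 4-jet and mu = 6 give E_6.

6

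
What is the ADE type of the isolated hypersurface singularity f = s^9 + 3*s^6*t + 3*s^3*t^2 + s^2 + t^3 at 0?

The Hessian of f at 0 is [[2, 0], [0, 0]] with rank 1, so corank 1. A Groebner basis of the Jacobian ideal J(f) in C{s,t} is {t^2, s}; counting standard monomials gives mu = 2. Corank 1: A-series; mu = 2 gives A_2.

A_2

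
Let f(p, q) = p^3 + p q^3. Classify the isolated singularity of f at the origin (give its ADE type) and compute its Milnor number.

The Hessian of f at 0 has rank 0. Corank 2; j^3 = p^3 is a perfect cube, so E-series; the 4-jet and mu = 7 give E_7.

Type E_{7}, Milnor number mu = 7.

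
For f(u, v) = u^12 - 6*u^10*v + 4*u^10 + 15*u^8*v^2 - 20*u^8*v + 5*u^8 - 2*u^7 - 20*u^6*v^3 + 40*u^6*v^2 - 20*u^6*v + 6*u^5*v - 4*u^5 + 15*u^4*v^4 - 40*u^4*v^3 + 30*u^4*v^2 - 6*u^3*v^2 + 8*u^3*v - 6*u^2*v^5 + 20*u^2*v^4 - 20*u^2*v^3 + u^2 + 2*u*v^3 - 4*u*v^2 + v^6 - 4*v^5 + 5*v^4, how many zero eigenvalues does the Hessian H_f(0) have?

1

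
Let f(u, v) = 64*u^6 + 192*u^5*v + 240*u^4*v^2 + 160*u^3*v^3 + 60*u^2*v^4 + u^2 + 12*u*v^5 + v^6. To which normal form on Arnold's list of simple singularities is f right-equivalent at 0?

A_{5}

The Hessian of f at 0 is [[2, 0], [0, 0]] with rank 1, so corank 1. A Groebner basis of the Jacobian ideal J(f) in C{u,v} is {v^5, u}; counting standard monomials gives mu = 5. Corank 1: A-series; mu = 5 gives A_5.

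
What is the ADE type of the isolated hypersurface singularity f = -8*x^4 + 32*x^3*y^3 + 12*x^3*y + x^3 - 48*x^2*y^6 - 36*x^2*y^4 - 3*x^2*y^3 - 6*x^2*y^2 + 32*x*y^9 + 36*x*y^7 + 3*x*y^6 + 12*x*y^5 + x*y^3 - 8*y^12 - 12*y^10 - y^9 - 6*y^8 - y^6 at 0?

E7

The Hessian of f at 0 is [[0, 0], [0, 0]] with rank 0, so corank 2. A Groebner basis of the Jacobian ideal J(f) in C{x,y} is {3*x^2/4 + y^4 + y^3/4, x^3, x^2*y - x^2/4 - y^3/12, -x^2 + x*y^2 - y^3/3}; counting standard monomials gives mu = 7. Corank 2; j^3 = x^3 is a perfect cube, so E-series; the 4-jet and mu = 7 give E_7.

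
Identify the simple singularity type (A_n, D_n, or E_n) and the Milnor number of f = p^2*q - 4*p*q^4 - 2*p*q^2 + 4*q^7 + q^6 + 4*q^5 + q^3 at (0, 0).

The Hessian of f at 0 has rank 0. Corank 2; j^3 = q*(p - q)^2 has shape L^2 M (L != M), so D-series; mu = 7 gives D_7.

Type D_7, Milnor number mu = 7.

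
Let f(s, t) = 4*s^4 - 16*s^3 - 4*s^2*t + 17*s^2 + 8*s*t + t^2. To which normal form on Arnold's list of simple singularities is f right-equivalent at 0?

A_1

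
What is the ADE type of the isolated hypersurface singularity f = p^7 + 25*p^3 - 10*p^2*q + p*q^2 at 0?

D_8

The Hessian of f at 0 is [[0, 0], [0, 0]] with rank 0, so corank 2. A Groebner basis of the Jacobian ideal J(f) in C{p,q} is {-78125*p*q/7 + q^6 + 15625*q^2/7, p*q^2 - q^3/5, p^2 - p*q/5}; counting standard monomials gives mu = 8. Corank 2; j^3 = p*(5*p - q)^2 has shape L^2 M (L != M), so D-series; mu = 8 gives D_8.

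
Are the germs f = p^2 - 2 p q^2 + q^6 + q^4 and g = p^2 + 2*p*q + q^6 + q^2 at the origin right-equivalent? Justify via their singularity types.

Yes.

The Hessian of f at 0 has rank 1. Corank 1: A-series; mu = 5 gives A_5. The Hessian of g at 0 has rank 1. Corank 1: A-series; mu = 5 gives A_5. Both have type A_5, hence right-equivalent.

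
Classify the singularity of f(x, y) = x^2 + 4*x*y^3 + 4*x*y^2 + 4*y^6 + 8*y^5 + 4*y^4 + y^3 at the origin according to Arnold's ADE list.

A_{2}

The Hessian of f at 0 is [[2, 0], [0, 0]] with rank 1, so corank 1. A Groebner basis of the Jacobian ideal J(f) in C{x,y} is {y^2, x}; counting standard monomials gives mu = 2. Corank 1: A-series; mu = 2 gives A_2.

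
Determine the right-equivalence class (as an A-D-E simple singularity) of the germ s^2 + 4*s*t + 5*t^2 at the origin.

A1

The Hessian of f at 0 has rank 2. Corank 0: nondegenerate Morse point, so A_1.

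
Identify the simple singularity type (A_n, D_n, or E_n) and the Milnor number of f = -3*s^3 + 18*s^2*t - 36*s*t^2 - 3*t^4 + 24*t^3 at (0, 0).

Type E_{6}, Milnor number mu = 6.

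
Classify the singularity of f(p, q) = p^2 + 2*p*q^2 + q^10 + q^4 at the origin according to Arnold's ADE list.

The Hessian of f at 0 has rank 1. Corank 1: A-series; mu = 9 gives A_9.

A_9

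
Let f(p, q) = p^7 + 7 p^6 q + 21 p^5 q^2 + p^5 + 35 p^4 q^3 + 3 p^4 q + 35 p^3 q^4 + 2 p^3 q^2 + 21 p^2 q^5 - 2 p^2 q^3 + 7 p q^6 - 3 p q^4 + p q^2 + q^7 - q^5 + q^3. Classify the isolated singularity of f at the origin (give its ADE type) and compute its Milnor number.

The Hessian of f at 0 is [[0, 0], [0, 0]] with rank 0, so corank 2. A Groebner basis of the Jacobian ideal J(f) in C{p,q} is {p^4 + q^2/5, q^3, p*q + 6*q^2/5}; counting standard monomials gives mu = 6. Corank 2; j^3 = q^2*(p + q) has shape L^2 M (L != M), so D-series; mu = 6 gives D_6.

Type D_{6}, Milnor number mu = 6.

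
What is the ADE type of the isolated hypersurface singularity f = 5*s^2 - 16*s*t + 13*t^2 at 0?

The Hessian of f at 0 has rank 2. Corank 0: nondegenerate Morse point, so A_1.

A1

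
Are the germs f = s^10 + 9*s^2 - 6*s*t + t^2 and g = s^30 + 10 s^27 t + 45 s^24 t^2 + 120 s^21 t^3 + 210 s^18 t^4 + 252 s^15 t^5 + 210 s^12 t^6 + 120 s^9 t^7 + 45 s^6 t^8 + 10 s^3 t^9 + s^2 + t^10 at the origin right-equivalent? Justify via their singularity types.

Yes.

The Hessian of f at 0 is [[18, -6], [-6, 2]] with rank 1, so corank 1. A Groebner basis of the Jacobian ideal J(f) in C{s,t} is {t^9, s - t/3}; counting standard monomials gives mu = 9. Corank 1: A-series; mu = 9 gives A_9. The Hessian of g at 0 is [[2, 0], [0, 0]] with rank 1, so corank 1. A Groebner basis of the Jacobian ideal J(g) in C{s,t} is {t^9, s}; counting standard monomials gives mu = 9. Corank 1: A-series; mu = 9 gives A_9. Both have type A_9, hence right-equivalent.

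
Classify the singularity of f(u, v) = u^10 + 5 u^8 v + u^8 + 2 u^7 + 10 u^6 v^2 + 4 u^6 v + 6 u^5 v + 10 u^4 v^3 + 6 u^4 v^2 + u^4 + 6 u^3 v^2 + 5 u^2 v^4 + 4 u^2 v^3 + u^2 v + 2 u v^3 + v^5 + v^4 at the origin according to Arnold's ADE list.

The Hessian of f at 0 has rank 0. Corank 2; j^3 = u^2*v has shape L^2 M (L != M), so D-series; mu = 5 gives D_5.

D_5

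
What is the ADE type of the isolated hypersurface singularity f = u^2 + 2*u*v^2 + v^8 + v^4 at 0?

A7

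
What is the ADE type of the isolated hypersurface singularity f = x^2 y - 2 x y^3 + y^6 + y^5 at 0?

D_7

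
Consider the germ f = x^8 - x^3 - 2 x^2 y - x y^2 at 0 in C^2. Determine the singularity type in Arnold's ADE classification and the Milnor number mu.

Type D9, Milnor number mu = 9.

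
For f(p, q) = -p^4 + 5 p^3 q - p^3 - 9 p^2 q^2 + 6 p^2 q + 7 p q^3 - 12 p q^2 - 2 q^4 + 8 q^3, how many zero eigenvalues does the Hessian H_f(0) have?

The Hessian at 0 is [[0, 0], [0, 0]] of rank 0; hence corank 2.

2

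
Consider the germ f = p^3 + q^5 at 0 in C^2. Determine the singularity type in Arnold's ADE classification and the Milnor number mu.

The Hessian of f at 0 has rank 0. Corank 2; j^3 = p^3 is a perfect cube, so E-series; the 5-jet and mu = 8 give E_8.

Type E8, Milnor number mu = 8.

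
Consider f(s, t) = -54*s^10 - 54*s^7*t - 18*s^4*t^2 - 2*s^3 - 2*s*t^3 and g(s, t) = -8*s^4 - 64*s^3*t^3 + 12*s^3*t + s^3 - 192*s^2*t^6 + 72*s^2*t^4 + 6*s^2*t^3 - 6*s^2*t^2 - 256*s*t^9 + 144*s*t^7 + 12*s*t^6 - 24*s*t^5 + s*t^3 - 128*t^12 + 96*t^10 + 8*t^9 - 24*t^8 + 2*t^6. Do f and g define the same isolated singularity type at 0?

Yes.

The Hessian of f at 0 has rank 0. Corank 2; j^3 = -2*s^3 is a perfect cube, so E-series; the 4-jet and mu = 7 give E_7. The Hessian of g at 0 has rank 0. Corank 2; j^3 = s^3 is a perfect cube, so E-series; the 4-jet and mu = 7 give E_7. Both have type E_7, hence right-equivalent.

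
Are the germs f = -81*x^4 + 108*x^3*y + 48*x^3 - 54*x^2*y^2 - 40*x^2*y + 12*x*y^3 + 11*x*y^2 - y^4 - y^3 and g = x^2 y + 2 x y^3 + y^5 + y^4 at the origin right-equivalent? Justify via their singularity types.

Yes.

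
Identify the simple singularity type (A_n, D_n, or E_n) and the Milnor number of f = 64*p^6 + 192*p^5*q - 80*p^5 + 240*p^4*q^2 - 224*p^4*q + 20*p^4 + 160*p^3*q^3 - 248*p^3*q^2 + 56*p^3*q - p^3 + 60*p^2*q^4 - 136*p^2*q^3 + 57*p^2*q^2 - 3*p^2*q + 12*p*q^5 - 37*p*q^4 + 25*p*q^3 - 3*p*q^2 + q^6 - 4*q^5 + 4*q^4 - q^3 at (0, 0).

Type E_7, Milnor number mu = 7.

The Hessian of f at 0 is [[0, 0], [0, 0]] with rank 0, so corank 2. A Groebner basis of the Jacobian ideal J(f) in C{p,q} is {-3*p^2/5 - 6*p*q/5 + q^4 - q^3/5 - 3*q^2/5, p^3 + q^3, p^2*q - p^2/5 - 2*p*q/5 - 16*q^3/15 - q^2/5, p^2/5 + p*q^2 + 2*p*q/5 + 16*q^3/15 + q^2/5}; counting standard monomials gives mu = 7. Corank 2; j^3 = -(p + q)^3 is a perfect cube, so E-series; the 4-jet and mu = 7 give E_7.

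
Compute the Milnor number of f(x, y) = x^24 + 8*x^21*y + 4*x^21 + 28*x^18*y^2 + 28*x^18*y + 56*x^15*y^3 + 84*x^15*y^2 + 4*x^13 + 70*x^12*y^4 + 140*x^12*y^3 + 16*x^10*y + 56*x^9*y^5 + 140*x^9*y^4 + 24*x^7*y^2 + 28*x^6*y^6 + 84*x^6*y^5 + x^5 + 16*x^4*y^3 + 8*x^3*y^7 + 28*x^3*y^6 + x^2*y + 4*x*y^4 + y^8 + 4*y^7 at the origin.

9

The Hessian of f at 0 has rank 0. Corank 2; j^3 = x^2*y has shape L^2 M (L != M), so D-series; mu = 9 gives D_9.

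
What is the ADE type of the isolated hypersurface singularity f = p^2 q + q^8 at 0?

The Hessian of f at 0 has rank 0. Corank 2; j^3 = p^2*q has shape L^2 M (L != M), so D-series; mu = 9 gives D_9.

D_{9}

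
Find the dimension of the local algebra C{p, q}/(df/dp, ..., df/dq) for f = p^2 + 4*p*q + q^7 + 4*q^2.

6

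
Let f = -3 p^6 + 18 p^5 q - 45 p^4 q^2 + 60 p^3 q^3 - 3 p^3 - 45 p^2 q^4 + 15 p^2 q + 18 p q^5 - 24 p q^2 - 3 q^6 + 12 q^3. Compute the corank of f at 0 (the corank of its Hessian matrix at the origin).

The Hessian at 0 is [[0, 0], [0, 0]] of rank 0; hence corank 2.

2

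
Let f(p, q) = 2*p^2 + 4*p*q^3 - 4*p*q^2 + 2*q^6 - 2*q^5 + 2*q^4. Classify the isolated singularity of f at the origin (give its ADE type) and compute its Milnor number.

Type A_{4}, Milnor number mu = 4.

The Hessian of f at 0 has rank 1. Corank 1: A-series; mu = 4 gives A_4.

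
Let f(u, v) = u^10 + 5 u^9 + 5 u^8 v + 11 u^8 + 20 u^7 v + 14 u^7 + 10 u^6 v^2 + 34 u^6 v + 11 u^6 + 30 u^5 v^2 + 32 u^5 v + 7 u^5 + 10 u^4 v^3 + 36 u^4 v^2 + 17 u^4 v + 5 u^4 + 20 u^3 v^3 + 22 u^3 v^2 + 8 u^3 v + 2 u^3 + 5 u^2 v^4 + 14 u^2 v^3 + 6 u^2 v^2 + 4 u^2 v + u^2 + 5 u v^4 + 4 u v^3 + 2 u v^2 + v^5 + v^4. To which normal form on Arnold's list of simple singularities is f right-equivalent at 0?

A_4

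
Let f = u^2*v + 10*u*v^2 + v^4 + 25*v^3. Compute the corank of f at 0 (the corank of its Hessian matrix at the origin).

2

Hessian at 0 has rank 0.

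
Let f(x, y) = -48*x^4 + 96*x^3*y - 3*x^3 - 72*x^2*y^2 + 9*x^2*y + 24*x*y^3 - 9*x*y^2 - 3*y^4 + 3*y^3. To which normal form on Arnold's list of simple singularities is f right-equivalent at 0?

E_6

The Hessian of f at 0 is [[0, 0], [0, 0]] with rank 0, so corank 2. A Groebner basis of the Jacobian ideal J(f) in C{x,y} is {y^4, x*y^2 - 5*y^3/6, x^2 - 2*x*y + y^2}; counting standard monomials gives mu = 6. Corank 2; j^3 = -3*(x - y)^3 is a perfect cube, so E-series; the 4-jet and mu = 6 give E_6.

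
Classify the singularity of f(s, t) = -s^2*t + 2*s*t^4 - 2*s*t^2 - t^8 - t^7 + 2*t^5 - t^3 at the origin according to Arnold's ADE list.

The Hessian of f at 0 is [[0, 0], [0, 0]] with rank 0, so corank 2. A Groebner basis of the Jacobian ideal J(f) in C{s,t} is {s^2*t^2 + 16*s^2*t + 2*s^2 + 32*s*t^2 + 3*s*t + 16*t^3 + t^2, -8*s^2*t - s^2 + s*t^3 - 16*s*t^2 - s*t - 8*t^3, -s*t + t^4 - t^2, s^3 + 3*s^2*t + 3*s*t^2 + t^3}; counting standard monomials gives mu = 9. Corank 2; j^3 = -t*(s + t)^2 has shape L^2 M (L != M), so D-series; mu = 9 gives D_9.

D_{9}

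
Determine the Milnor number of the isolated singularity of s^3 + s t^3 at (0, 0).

The Hessian of f at 0 is [[0, 0], [0, 0]] with rank 0, so corank 2. A Groebner basis of the Jacobian ideal J(f) in C{s,t} is {s^3, s*t^2, 3*s^2 + t^3}; counting standard monomials gives mu = 7. Corank 2; j^3 = s^3 is a perfect cube, so E-series; the 4-jet and mu = 7 give E_7.

7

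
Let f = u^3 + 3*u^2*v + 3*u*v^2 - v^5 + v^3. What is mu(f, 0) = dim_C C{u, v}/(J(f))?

8

The Hessian of f at 0 has rank 0. Corank 2; j^3 = (u + v)^3 is a perfect cube, so E-series; the 5-jet and mu = 8 give E_8.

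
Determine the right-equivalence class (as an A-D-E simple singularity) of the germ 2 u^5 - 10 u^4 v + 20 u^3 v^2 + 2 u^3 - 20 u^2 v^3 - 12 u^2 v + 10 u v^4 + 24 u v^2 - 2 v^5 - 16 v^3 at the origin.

The Hessian of f at 0 is [[0, 0], [0, 0]] with rank 0, so corank 2. A Groebner basis of the Jacobian ideal J(f) in C{u,v} is {v^5, u*v^3 - 7*v^4/4, u^2 - 4*u*v + 4*v^2}; counting standard monomials gives mu = 8. Corank 2; j^3 = 2*(u - 2*v)^3 is a perfect cube, so E-series; the 5-jet and mu = 8 give E_8.

E_{8}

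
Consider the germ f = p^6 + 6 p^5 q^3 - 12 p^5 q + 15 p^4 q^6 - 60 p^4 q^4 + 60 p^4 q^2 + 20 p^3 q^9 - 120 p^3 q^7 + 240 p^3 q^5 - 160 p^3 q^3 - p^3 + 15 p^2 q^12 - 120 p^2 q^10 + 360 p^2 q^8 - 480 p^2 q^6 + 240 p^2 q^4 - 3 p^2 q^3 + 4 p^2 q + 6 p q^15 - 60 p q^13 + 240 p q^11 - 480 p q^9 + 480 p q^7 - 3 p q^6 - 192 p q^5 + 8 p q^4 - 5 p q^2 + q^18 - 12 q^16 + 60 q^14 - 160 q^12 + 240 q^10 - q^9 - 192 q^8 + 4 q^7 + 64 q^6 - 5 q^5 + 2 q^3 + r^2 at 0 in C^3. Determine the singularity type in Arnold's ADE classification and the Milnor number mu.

Type D_7, Milnor number mu = 7.

The Hessian of f at 0 has rank 1. Corank 2; j^3 = -(p - 2*q)*(p - q)^2 has shape L^2 M (L != M), so D-series; mu = 7 gives D_7.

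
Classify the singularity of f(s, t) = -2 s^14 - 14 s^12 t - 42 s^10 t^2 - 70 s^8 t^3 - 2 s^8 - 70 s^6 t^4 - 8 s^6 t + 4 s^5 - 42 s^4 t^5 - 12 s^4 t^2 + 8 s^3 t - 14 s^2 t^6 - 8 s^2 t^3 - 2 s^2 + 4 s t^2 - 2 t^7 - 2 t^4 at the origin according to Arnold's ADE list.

A_6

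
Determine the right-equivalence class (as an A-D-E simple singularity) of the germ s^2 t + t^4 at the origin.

The Hessian of f at 0 is [[0, 0], [0, 0]] with rank 0, so corank 2. A Groebner basis of the Jacobian ideal J(f) in C{s,t} is {s^3, s^2/4 + t^3, s*t}; counting standard monomials gives mu = 5. Corank 2; j^3 = s^2*t has shape L^2 M (L != M), so D-series; mu = 5 gives D_5.

D5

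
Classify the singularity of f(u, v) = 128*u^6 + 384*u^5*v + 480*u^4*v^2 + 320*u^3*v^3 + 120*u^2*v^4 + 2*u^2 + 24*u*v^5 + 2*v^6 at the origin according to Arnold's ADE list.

The Hessian of f at 0 has rank 1. Corank 1: A-series; mu = 5 gives A_5.

A_5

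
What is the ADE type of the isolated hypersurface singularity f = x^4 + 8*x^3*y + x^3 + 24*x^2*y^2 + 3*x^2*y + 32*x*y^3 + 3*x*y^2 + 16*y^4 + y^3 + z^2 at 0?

E6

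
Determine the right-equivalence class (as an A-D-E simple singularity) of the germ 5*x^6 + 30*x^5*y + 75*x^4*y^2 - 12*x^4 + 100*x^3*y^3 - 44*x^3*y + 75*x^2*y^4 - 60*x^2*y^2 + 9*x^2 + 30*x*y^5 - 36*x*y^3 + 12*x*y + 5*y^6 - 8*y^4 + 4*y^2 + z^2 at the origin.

The Hessian of f at 0 has rank 2. Corank 1: A-series; mu = 5 gives A_5.

A_5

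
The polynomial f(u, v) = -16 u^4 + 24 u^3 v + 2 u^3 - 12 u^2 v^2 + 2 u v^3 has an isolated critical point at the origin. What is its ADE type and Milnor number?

Type E_{7}, Milnor number mu = 7.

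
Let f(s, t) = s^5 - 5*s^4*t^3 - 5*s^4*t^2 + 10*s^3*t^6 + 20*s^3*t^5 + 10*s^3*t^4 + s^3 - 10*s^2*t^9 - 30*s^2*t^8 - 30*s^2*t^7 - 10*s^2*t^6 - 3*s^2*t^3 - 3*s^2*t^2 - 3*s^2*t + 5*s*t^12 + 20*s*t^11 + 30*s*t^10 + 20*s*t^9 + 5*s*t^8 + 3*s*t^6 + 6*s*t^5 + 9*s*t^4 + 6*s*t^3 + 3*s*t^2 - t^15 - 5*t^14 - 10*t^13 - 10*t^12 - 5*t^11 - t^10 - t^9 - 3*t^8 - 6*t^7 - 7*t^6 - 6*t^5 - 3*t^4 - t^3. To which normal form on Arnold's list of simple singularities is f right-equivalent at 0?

E8

The Hessian of f at 0 is [[0, 0], [0, 0]] with rank 0, so corank 2. A Groebner basis of the Jacobian ideal J(f) in C{s,t} is {s^2/2 + s*t^3 - s*t^2 - s*t + t^3 + t^2/2, 2*s^2/3 - 4*s*t^2/3 - 4*s*t/3 + t^4 + 4*t^3/3 + 2*t^2/3, s^3 - s^2 - s*t^2 + 2*s*t - t^2, s^2*t - s^2/3 - 4*s*t^2/3 + 2*s*t/3 + t^3/3 - t^2/3}; counting standard monomials gives mu = 8. Corank 2; j^3 = (s - t)^3 is a perfect cube, so E-series; the 5-jet and mu = 8 give E_8.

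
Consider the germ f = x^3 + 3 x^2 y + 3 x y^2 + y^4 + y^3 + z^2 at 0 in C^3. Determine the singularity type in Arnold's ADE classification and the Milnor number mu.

Type E_6, Milnor number mu = 6.

The Hessian of f at 0 has rank 1. Corank 2; j^3 = (x + y)^3 is a perfect cube, so E-series; the 4-jet and mu = 6 give E_6.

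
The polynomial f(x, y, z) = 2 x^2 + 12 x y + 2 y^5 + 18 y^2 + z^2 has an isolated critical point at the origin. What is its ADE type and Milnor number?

The Hessian of f at 0 is [[4, 12, 0], [12, 36, 0], [0, 0, 2]] with rank 2, so corank 1. A Groebner basis of the Jacobian ideal J(f) in C{x,y,z} is {y^4, x + 3*y, z}; counting standard monomials gives mu = 4. Corank 1: A-series; mu = 4 gives A_4.

Type A4, Milnor number mu = 4.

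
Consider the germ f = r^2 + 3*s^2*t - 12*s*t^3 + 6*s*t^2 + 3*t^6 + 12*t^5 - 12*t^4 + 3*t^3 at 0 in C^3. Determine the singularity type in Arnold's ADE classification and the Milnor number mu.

Type D7, Milnor number mu = 7.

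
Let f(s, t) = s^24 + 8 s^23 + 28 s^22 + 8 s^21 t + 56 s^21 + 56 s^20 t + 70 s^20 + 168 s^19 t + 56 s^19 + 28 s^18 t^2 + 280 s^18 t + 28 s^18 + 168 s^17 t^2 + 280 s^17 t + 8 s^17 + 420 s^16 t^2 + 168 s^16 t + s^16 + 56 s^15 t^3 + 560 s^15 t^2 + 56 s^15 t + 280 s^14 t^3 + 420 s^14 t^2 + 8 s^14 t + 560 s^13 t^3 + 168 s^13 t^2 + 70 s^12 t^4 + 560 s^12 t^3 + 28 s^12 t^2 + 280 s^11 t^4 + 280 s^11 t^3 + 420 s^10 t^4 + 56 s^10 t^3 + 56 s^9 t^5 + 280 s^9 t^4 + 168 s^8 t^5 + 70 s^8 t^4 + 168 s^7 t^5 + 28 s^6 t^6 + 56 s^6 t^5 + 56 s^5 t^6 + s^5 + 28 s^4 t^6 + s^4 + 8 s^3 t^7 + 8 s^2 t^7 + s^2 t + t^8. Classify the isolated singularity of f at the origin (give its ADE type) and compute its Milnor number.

Type D_9, Milnor number mu = 9.

The Hessian of f at 0 is [[0, 0], [0, 0]] with rank 0, so corank 2. A Groebner basis of the Jacobian ideal J(f) in C{s,t} is {s^2/8 + t^7, s^3, s*t}; counting standard monomials gives mu = 9. Corank 2; j^3 = s^2*t has shape L^2 M (L != M), so D-series; mu = 9 gives D_9.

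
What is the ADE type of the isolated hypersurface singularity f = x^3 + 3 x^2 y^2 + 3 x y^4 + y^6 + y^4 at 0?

The Hessian of f at 0 is [[0, 0], [0, 0]] with rank 0, so corank 2. A Groebner basis of the Jacobian ideal J(f) in C{x,y} is {x^3, x^2*y, x^2/2 + x*y^2, y^3}; counting standard monomials gives mu = 6. Corank 2; j^3 = x^3 is a perfect cube, so E-series; the 4-jet and mu = 6 give E_6.

E_{6}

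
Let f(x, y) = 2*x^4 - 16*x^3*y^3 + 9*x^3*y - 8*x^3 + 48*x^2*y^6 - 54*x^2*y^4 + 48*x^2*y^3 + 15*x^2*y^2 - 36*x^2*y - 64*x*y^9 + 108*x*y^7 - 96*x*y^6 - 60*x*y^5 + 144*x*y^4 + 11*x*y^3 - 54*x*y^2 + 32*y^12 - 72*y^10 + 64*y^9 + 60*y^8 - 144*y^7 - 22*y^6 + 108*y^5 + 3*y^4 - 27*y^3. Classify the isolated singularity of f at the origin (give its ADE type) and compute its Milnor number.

The Hessian of f at 0 has rank 0. Corank 2; j^3 = -(2*x + 3*y)^3 is a perfect cube, so E-series; the 4-jet and mu = 7 give E_7.

Type E_7, Milnor number mu = 7.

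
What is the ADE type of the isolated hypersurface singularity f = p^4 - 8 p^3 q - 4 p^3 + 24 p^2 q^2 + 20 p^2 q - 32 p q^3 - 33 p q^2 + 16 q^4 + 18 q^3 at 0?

D_{5}

The Hessian of f at 0 is [[0, 0], [0, 0]] with rank 0, so corank 2. A Groebner basis of the Jacobian ideal J(f) in C{p,q} is {p*q^2 + 6*p*q - 9*q^2, 4*p*q + q^3 - 6*q^2, p^2 - 7*p*q/2 + 3*q^2}; counting standard monomials gives mu = 5. Corank 2; j^3 = -(p - 2*q)*(2*p - 3*q)^2 has shape L^2 M (L != M), so D-series; mu = 5 gives D_5.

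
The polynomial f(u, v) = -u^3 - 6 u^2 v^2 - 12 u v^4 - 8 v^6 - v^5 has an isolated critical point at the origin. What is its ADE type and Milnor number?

The Hessian of f at 0 has rank 0. Corank 2; j^3 = -u^3 is a perfect cube, so E-series; the 5-jet and mu = 8 give E_8.

Type E_8, Milnor number mu = 8.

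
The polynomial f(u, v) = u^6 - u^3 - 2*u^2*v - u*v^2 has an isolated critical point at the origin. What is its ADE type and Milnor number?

The Hessian of f at 0 has rank 0. Corank 2; j^3 = -u*(u + v)^2 has shape L^2 M (L != M), so D-series; mu = 7 gives D_7.

Type D_7, Milnor number mu = 7.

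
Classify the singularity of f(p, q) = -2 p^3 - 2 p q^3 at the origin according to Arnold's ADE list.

E_{7}

The Hessian of f at 0 has rank 0. Corank 2; j^3 = -2*p^3 is a perfect cube, so E-series; the 4-jet and mu = 7 give E_7.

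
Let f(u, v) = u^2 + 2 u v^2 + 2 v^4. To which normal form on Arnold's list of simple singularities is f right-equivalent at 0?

A_{3}

The Hessian of f at 0 has rank 1. Corank 1: A-series; mu = 3 gives A_3.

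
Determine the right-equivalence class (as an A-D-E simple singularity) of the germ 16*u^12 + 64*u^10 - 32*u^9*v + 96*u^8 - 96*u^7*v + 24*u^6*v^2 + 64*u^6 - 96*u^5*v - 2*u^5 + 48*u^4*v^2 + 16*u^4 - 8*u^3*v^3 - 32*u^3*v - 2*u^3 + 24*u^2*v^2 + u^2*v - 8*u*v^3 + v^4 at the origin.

The Hessian of f at 0 is [[0, 0], [0, 0]] with rank 0, so corank 2. A Groebner basis of the Jacobian ideal J(f) in C{u,v} is {u*v^2, u*v/8 + v^3, u^2 - u*v/2}; counting standard monomials gives mu = 5. Corank 2; j^3 = -u^2*(2*u - v) has shape L^2 M (L != M), so D-series; mu = 5 gives D_5.

D_5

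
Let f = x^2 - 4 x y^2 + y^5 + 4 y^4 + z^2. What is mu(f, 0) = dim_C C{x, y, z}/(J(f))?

4

The Hessian of f at 0 has rank 2. Corank 1: A-series; mu = 4 gives A_4.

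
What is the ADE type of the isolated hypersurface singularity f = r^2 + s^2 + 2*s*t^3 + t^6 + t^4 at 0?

A_{3}

The Hessian of f at 0 has rank 2. Corank 1: A-series; mu = 3 gives A_3.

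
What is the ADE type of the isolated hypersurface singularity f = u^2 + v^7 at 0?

The Hessian of f at 0 is [[2, 0], [0, 0]] with rank 1, so corank 1. A Groebner basis of the Jacobian ideal J(f) in C{u,v} is {v^6, u}; counting standard monomials gives mu = 6. Corank 1: A-series; mu = 6 gives A_6.

A_{6}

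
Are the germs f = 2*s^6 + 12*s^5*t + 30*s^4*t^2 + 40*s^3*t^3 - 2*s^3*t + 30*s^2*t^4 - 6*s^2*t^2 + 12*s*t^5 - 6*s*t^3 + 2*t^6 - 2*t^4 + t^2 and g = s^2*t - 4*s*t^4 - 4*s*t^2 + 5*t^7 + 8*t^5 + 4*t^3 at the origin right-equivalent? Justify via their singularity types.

No.

The Hessian of f at 0 has rank 1. Corank 1: A-series; mu = 5 gives A_5. The Hessian of g at 0 has rank 0. Corank 2; j^3 = t*(s - 2*t)^2 has shape L^2 M (L != M), so D-series; mu = 8 gives D_8. f is A_5 but g is D_8, hence not right-equivalent.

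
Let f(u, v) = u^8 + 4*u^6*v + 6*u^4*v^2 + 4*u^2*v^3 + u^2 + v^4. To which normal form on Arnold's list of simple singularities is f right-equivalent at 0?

A3

The Hessian of f at 0 has rank 1. Corank 1: A-series; mu = 3 gives A_3.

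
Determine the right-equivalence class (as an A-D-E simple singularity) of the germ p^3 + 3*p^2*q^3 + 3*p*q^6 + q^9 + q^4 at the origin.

E_{6}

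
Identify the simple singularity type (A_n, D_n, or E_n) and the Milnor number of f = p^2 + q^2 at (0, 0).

The Hessian of f at 0 has rank 2. Corank 0: nondegenerate Morse point, so A_1.

Type A1, Milnor number mu = 1.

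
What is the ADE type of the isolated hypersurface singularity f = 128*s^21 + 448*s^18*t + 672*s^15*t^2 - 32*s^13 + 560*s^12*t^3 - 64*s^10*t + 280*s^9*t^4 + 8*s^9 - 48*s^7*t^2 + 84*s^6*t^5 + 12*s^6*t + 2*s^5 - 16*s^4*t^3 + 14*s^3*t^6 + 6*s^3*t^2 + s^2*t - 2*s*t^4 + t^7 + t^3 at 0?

The Hessian of f at 0 has rank 0. Corank 2; j^3 = t*(s^2 + t^2) splits into three distinct lines over C (the quadratic factor has nonzero discriminant), so D_4.

D4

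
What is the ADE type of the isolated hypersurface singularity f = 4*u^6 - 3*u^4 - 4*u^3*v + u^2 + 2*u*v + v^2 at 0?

The Hessian of f at 0 is [[2, 2], [2, 2]] with rank 1, so corank 1. A Groebner basis of the Jacobian ideal J(f) in C{u,v} is {v^3, u + v}; counting standard monomials gives mu = 3. Corank 1: A-series; mu = 3 gives A_3.

A_3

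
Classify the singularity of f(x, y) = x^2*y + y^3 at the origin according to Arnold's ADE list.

D_4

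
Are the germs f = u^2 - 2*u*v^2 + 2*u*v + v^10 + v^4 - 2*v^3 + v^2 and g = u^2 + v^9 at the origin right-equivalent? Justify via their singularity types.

The Hessian of f at 0 is [[2, 2], [2, 2]] with rank 1, so corank 1. A Groebner basis of the Jacobian ideal J(f) in C{u,v} is {u^5 - 10*u^4 - 30*u^3*v - 35*u^3 - 54*u^2*v - 23*u^2 - 27*u*v - 4*u - 4*v, u^4*v + 4*u^4 + 10*u^3*v + 10*u^3 + 15*u^2*v + 6*u^2 + 7*u*v + u + v, -u + v^2 - v}; counting standard monomials gives mu = 9. Corank 1: A-series; mu = 9 gives A_9. The Hessian of g at 0 is [[2, 0], [0, 0]] with rank 1, so corank 1. A Groebner basis of the Jacobian ideal J(g) in C{u,v} is {v^8, u}; counting standard monomials gives mu = 8. Corank 1: A-series; mu = 8 gives A_8. f is A_9 but g is A_8, hence not right-equivalent.

No.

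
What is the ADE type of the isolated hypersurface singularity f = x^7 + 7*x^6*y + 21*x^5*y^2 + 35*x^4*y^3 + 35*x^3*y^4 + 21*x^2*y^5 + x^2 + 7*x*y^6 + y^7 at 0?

A6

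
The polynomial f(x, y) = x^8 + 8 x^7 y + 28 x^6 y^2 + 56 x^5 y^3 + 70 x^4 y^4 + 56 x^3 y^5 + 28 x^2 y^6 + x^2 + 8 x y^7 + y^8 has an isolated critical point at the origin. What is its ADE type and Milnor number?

The Hessian of f at 0 has rank 1. Corank 1: A-series; mu = 7 gives A_7.

Type A_{7}, Milnor number mu = 7.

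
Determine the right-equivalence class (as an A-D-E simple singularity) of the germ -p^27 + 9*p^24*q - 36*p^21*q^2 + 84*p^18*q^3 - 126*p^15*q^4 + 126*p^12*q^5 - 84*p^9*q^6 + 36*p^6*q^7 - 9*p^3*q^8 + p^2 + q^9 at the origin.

The Hessian of f at 0 has rank 1. Corank 1: A-series; mu = 8 gives A_8.

A_{8}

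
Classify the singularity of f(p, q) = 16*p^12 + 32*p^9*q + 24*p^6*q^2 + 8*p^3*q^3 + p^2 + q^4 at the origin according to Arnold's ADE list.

The Hessian of f at 0 has rank 1. Corank 1: A-series; mu = 3 gives A_3.

A3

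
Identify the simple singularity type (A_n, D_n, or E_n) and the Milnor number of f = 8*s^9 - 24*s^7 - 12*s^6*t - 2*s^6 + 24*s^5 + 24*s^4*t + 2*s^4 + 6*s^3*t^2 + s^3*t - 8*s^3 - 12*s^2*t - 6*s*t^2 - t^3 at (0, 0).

The Hessian of f at 0 is [[0, 0], [0, 0]] with rank 0, so corank 2. A Groebner basis of the Jacobian ideal J(f) in C{s,t} is {768*s^2 + 768*s*t + t^4 + 8*t^3 + 192*t^2, s^3 - 12*s^2 - 12*s*t - 3*t^2, s^2*t + 24*s^2 + 24*s*t + 6*t^2, -32*s^2 + s*t^2 - 32*s*t + t^3/6 - 8*t^2}; counting standard monomials gives mu = 7. Corank 2; j^3 = -(2*s + t)^3 is a perfect cube, so E-series; the 4-jet and mu = 7 give E_7.

Type E7, Milnor number mu = 7.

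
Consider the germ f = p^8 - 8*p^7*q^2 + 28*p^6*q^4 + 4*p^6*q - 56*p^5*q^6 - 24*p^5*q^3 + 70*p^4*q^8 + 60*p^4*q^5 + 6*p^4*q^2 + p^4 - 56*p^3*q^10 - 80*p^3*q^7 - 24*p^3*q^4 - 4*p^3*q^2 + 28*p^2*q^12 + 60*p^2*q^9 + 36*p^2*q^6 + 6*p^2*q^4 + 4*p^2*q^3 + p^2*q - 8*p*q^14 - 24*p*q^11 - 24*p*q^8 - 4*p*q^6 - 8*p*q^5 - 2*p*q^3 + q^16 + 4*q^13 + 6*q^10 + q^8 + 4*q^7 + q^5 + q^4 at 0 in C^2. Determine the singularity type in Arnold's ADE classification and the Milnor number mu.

Type D_{5}, Milnor number mu = 5.

The Hessian of f at 0 has rank 0. Corank 2; j^3 = p^2*q has shape L^2 M (L != M), so D-series; mu = 5 gives D_5.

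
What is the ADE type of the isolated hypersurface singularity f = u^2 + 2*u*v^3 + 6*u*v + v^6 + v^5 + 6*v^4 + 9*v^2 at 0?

A4

The Hessian of f at 0 is [[2, 6], [6, 18]] with rank 1, so corank 1. A Groebner basis of the Jacobian ideal J(f) in C{u,v} is {u + v^3 + 3*v, u^2 - 9*v^2, u*v + 3*v^2}; counting standard monomials gives mu = 4. Corank 1: A-series; mu = 4 gives A_4.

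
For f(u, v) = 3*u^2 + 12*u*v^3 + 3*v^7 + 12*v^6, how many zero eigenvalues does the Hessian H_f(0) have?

1

Hessian at 0 has rank 1.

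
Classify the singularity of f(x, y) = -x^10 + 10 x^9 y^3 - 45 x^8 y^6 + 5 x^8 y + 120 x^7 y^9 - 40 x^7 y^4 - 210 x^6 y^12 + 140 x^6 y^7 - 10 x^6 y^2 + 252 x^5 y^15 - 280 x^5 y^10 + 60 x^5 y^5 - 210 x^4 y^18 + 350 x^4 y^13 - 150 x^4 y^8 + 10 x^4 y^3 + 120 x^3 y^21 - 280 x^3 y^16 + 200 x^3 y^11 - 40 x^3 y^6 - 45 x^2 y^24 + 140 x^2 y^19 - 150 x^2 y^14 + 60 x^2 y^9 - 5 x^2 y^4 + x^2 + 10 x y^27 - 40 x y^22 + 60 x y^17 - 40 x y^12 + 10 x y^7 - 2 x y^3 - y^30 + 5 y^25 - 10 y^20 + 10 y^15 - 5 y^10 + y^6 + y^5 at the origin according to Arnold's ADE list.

A_{4}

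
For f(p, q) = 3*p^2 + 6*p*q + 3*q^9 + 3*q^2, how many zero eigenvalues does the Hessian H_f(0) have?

1

Hessian at 0 has rank 1.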